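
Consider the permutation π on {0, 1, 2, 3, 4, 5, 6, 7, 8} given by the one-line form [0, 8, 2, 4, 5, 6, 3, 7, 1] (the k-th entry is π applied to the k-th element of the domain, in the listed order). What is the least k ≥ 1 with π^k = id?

4

Writing π as disjoint cycles, the cycle lengths are 4, 2, 1, 1, 1.
The order is lcm(4, 2) = 4.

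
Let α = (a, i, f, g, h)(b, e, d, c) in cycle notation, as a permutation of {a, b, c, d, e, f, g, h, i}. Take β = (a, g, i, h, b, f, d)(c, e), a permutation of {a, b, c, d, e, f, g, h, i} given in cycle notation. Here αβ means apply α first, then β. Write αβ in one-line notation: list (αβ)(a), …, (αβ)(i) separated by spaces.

(αβ)(x) = β(α(x)). Computing each image: β(α(a)) = β(i) = h, β(α(b)) = β(e) = c, β(α(c)) = β(b) = f, β(α(d)) = β(c) = e, β(α(e)) = β(d) = a, β(α(f)) = β(g) = i, β(α(g)) = β(h) = b, β(α(h)) = β(a) = g, β(α(i)) = β(f) = d.
Hence αβ = [h c f e a i b g d].

h c f e a i b g d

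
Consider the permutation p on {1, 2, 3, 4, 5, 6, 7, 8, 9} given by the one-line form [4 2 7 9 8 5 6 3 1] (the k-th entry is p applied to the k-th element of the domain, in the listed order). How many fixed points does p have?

The fixed points (elements with p(x) = x) are {2}, so there is 1.

1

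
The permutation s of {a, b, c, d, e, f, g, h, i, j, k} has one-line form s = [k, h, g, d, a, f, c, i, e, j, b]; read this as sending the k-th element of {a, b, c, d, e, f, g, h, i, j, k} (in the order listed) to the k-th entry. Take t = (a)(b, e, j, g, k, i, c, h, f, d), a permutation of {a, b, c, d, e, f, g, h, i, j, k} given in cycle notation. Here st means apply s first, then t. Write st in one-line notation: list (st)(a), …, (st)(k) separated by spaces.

Chase each element through s then t: a → k → i; b → h → f; c → g → k; d → d → b; e → a → a; f → f → d; g → c → h; h → i → c; i → e → j; j → j → g; k → b → e.
Collecting the images, st = [i f k b a d h c j g e].

i f k b a d h c j g e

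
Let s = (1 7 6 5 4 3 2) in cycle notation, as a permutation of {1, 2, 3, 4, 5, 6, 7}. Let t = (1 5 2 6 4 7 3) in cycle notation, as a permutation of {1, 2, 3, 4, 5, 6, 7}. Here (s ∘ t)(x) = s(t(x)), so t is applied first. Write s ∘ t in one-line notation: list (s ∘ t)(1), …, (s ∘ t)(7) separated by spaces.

(s ∘ t)(x) = s(t(x)). Computing each image: s(t(1)) = s(5) = 4, s(t(2)) = s(6) = 5, s(t(3)) = s(1) = 7, s(t(4)) = s(7) = 6, s(t(5)) = s(2) = 1, s(t(6)) = s(4) = 3, s(t(7)) = s(3) = 2.
Hence s ∘ t = [4 5 7 6 1 3 2].

4 5 7 6 1 3 2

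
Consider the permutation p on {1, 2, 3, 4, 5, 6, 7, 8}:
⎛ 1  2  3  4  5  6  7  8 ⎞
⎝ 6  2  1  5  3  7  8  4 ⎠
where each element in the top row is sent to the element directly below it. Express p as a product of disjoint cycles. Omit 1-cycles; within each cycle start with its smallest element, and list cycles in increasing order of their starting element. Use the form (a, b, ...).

From 1: 1 → 6 → 7 → 8 → 4 → 5 → 3 → 1, closing the cycle (1, 6, 7, 8, 4, 5, 3).
Repeating from the next unused element and collecting all non-trivial cycles gives (1, 6, 7, 8, 4, 5, 3).

(1, 6, 7, 8, 4, 5, 3)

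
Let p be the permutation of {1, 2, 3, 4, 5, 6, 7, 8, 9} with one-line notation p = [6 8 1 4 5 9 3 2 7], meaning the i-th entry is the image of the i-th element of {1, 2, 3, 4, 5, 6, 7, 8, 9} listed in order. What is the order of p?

10

The disjoint-cycle form of p has cycle lengths 5, 2, 1, 1.
Since disjoint cycles commute, ord(p) = lcm(5, 2) = 10.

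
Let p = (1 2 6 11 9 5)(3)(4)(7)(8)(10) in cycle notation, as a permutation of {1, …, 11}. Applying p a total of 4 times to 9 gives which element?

6

9 lies in the 6-cycle (1 2 6 11 9 5).
Stepping 4 places around the cycle: 9 → 5 → 1 → 2 → 6.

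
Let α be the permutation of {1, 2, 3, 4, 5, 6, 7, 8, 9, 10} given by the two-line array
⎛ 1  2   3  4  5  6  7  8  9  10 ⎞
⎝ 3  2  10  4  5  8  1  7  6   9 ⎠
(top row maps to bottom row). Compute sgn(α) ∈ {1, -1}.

1

In disjoint-cycle form the cycle lengths are 7, 1, 1, 1.
A cycle is odd iff its length is even; α has 0 even-length cycles, so sgn(α) = (−1)^0 and α is even.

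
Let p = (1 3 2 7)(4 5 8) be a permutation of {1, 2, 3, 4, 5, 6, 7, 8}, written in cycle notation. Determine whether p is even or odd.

odd

The cycle lengths are 4, 3, 1.
A cycle of length ℓ contributes ℓ−1 transpositions, so p is a product of 3 + 2 = 5 transpositions — odd.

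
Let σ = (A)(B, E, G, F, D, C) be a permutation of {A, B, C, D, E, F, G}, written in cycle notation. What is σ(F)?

F appears in (B, E, G, F, D, C); the next entry (wrapping around) is D.

D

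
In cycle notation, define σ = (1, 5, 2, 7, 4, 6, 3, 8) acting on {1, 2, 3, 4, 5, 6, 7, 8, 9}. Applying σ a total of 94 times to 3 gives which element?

4

3 lies in the 8-cycle (1, 5, 2, 7, 4, 6, 3, 8).
On an 8-cycle, σ^8 is the identity, so σ^94 = σ^6 there (94 ≡ 6 mod 8).
Stepping 6 places around the cycle: 3 → 8 → 1 → 5 → 2 → 7 → 4.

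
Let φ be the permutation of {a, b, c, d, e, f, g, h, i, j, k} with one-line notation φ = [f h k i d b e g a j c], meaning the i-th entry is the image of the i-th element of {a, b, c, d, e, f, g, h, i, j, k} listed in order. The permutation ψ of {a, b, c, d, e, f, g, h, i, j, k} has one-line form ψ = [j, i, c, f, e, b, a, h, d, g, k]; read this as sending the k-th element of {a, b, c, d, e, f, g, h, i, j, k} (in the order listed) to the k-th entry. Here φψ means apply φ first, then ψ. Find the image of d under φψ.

First apply φ: φ(d) = i, then ψ(i) = d. Thus (φψ)(d) = d.

d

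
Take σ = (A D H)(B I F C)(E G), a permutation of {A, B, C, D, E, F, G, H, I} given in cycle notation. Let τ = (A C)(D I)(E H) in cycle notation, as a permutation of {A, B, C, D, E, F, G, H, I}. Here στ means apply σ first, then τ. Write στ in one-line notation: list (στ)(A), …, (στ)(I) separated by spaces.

I D B E G A H C F

For each element, apply σ then τ: A → D → I; B → I → D; C → B → B; D → H → E; E → G → G; F → C → A; G → E → H; H → A → C; I → F → F.
Collecting the images, στ = [I D B E G A H C F].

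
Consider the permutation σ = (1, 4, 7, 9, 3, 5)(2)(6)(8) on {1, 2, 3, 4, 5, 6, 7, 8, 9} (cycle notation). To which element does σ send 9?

3

9 appears in (1, 4, 7, 9, 3, 5); the next entry (wrapping around) is 3.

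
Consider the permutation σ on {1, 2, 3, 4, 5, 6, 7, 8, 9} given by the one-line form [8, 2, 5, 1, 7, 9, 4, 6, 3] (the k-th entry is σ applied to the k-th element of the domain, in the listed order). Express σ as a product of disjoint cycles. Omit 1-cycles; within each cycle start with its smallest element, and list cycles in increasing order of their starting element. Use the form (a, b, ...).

Start at 1 and follow images: 1 → 8 → 6 → 9 → 3 → 5 → 7 → 4 → 1, giving the cycle (1, 8, 6, 9, 3, 5, 7, 4).
Repeating from the next unused element and collecting all non-trivial cycles gives (1, 8, 6, 9, 3, 5, 7, 4).

(1, 8, 6, 9, 3, 5, 7, 4)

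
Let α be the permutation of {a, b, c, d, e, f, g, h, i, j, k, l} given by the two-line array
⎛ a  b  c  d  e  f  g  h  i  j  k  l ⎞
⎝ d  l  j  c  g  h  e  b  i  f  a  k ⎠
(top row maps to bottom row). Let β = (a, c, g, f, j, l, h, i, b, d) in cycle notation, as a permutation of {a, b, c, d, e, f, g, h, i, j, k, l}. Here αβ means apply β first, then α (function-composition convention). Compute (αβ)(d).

d

(αβ)(d) = α(β(d)). β(d) = a, then α(a) = d. So (αβ)(d) = d.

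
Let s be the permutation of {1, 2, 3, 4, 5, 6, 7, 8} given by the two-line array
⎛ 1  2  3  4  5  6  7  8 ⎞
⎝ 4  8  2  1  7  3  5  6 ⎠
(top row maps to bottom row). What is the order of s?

Writing s as disjoint cycles, the cycle lengths are 4, 2, 2.
The order of s is the least common multiple of its cycle lengths: lcm(4, 2, 2) = 4.

4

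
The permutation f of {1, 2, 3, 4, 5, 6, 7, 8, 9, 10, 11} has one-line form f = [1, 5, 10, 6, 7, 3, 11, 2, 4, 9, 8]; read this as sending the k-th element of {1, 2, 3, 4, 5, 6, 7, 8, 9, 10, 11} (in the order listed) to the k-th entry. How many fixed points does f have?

The fixed points (elements with f(x) = x) are {1}, so there is 1.

1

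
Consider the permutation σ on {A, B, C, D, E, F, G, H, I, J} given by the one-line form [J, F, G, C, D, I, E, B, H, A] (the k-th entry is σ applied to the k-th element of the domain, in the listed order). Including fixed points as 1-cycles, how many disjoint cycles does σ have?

The cycle decomposition is (A J)(B F I H)(C G E D), which has 3 cycles (counting 1-cycles).

3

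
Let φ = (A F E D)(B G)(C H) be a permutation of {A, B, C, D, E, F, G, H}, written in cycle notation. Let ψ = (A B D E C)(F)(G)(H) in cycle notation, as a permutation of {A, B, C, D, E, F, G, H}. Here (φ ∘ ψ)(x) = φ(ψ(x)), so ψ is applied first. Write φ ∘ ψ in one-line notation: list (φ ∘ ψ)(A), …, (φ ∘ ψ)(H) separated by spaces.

(φ ∘ ψ)(x) = φ(ψ(x)). Computing each image: φ(ψ(A)) = φ(B) = G, φ(ψ(B)) = φ(D) = A, φ(ψ(C)) = φ(A) = F, φ(ψ(D)) = φ(E) = D, φ(ψ(E)) = φ(C) = H, φ(ψ(F)) = φ(F) = E, φ(ψ(G)) = φ(G) = B, φ(ψ(H)) = φ(H) = C.
Hence φ ∘ ψ = [G A F D H E B C].

G A F D H E B C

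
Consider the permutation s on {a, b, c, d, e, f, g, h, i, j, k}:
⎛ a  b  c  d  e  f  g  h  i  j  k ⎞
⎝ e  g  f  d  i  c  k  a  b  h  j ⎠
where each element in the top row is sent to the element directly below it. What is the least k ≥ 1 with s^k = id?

The disjoint-cycle form of s has cycle lengths 8, 2, 1.
The order is lcm(8, 2) = 8.

8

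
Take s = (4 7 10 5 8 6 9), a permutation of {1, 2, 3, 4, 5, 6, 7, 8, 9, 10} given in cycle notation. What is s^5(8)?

8 lies in the 7-cycle (4 7 10 5 8 6 9).
Advancing 5 steps from 8: 8 → 6 → 9 → 4 → 7 → 10.

10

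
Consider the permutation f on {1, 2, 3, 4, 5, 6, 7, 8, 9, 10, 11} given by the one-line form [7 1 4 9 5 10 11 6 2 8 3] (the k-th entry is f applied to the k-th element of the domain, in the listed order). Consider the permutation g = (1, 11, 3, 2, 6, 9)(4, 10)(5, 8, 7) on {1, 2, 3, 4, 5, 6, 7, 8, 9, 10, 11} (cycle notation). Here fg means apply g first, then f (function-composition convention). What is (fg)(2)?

g(2) = 6, then f(6) = 10; composing gives (fg)(2) = 10.

10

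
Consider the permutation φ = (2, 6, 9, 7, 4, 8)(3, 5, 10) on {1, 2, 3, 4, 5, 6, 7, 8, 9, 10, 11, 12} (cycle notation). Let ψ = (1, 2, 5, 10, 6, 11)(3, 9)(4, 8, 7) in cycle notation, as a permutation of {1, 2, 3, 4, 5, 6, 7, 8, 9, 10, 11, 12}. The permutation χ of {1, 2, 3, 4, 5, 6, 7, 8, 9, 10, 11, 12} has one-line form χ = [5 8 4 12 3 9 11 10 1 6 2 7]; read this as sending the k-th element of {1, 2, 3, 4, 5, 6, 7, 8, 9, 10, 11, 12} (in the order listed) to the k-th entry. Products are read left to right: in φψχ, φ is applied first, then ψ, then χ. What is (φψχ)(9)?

12

Chase 9: φ(9) = 7; ψ(7) = 4; χ(4) = 12. Hence (φψχ)(9) = 12.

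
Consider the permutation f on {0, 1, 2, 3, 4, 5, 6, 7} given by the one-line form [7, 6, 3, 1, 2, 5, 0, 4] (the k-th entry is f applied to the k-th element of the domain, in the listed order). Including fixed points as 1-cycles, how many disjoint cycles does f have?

2

The cycle decomposition is (0, 7, 4, 2, 3, 1, 6)(5), which has 2 cycles (counting 1-cycles).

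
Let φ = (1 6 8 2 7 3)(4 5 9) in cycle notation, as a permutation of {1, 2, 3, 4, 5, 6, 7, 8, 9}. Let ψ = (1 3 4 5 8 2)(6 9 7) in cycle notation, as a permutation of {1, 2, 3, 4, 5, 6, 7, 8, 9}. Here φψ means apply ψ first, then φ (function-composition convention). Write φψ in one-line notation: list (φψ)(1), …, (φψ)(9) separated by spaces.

1 6 5 9 2 4 8 7 3

Chase each element through ψ then φ: 1 → 3 → 1; 2 → 1 → 6; 3 → 4 → 5; 4 → 5 → 9; 5 → 8 → 2; 6 → 9 → 4; 7 → 6 → 8; 8 → 2 → 7; 9 → 7 → 3.
So φψ in one-line form is 1 6 5 9 2 4 8 7 3.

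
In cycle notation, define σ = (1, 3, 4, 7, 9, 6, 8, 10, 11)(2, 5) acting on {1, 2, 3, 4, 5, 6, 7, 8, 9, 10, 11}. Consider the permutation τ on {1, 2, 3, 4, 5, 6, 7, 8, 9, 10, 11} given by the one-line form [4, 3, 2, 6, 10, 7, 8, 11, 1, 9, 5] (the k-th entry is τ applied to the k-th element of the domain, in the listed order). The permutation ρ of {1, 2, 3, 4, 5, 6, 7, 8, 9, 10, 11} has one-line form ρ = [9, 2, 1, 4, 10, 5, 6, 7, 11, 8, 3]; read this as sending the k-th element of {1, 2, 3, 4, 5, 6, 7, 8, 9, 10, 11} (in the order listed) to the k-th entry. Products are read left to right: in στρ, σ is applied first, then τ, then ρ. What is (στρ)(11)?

4

Apply the permutations in order: σ(11) = 1, then τ(1) = 4, then ρ(4) = 4. So (στρ)(11) = 4.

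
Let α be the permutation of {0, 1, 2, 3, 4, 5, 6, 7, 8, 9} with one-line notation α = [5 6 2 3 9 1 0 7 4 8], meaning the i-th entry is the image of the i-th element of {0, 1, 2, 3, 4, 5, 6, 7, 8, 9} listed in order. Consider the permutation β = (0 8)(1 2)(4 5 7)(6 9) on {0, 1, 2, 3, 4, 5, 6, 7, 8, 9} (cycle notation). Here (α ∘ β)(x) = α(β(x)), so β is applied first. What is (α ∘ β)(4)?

(α ∘ β)(4) = α(β(4)). β(4) = 5, then α(5) = 1. So (α ∘ β)(4) = 1.

1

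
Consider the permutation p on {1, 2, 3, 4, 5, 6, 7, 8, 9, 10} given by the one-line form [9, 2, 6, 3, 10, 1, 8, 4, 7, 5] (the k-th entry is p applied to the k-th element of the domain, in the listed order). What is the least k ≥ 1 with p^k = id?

14

The disjoint-cycle form of p has cycle lengths 7, 2, 1.
The order is lcm(7, 2) = 14.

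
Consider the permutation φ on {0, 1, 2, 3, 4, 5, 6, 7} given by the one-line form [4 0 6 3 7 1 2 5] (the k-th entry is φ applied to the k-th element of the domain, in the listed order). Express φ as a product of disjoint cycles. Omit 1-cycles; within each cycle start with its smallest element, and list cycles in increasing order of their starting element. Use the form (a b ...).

Iterating φ from 0 gives 0 → 4 → 7 → 5 → 1 → 0; that is the 5-cycle (0 4 7 5 1).
Continuing from each remaining unvisited element yields (0 4 7 5 1)(2 6).

(0 4 7 5 1)(2 6)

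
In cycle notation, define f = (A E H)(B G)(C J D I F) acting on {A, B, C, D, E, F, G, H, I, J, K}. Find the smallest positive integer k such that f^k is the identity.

30

The disjoint cycles have lengths 5, 3, 2, 1.
Since disjoint cycles commute, ord(f) = lcm(5, 3, 2) = 30.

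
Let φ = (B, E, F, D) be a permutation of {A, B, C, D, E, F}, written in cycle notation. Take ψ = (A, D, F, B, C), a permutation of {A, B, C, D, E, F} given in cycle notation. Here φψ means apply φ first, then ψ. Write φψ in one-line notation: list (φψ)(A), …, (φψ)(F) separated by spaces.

D E A C B F

For each element, apply φ then ψ: A → A → D; B → E → E; C → C → A; D → B → C; E → F → B; F → D → F.
So φψ in one-line form is D E A C B F.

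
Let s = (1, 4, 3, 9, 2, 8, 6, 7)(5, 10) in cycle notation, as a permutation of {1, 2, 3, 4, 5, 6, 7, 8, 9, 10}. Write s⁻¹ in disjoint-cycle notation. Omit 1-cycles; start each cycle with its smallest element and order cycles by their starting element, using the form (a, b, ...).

(1, 7, 6, 8, 2, 9, 3, 4)(5, 10)

Inverting a permutation written in cycle notation just reverses the order within every cycle.
After reversing and putting each cycle's least element first, s⁻¹ = (1, 7, 6, 8, 2, 9, 3, 4)(5, 10).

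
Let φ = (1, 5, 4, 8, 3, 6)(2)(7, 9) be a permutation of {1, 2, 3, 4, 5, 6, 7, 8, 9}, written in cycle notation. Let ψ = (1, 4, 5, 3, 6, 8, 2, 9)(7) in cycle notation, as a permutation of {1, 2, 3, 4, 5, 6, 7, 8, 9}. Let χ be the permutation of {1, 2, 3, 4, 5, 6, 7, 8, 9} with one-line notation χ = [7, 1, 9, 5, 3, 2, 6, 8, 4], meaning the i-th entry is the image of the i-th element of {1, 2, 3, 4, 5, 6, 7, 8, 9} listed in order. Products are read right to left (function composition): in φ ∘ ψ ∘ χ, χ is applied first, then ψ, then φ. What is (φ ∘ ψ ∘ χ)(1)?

9

Chase 1: χ(1) = 7; ψ(7) = 7; φ(7) = 9. Hence (φ ∘ ψ ∘ χ)(1) = 9.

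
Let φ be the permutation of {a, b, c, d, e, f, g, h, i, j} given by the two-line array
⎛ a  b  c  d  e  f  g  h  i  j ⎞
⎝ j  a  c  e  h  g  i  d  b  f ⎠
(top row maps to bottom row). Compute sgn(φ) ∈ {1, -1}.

-1

In disjoint-cycle form the cycle lengths are 6, 3, 1.
A cycle is odd iff its length is even; φ has 1 even-length cycle, so sgn(φ) = (−1)^1 and φ is odd.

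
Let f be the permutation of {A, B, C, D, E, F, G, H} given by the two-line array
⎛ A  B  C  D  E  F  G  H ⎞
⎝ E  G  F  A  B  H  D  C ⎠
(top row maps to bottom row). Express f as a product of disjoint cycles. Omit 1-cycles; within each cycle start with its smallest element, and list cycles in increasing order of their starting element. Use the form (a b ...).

(A E B G D)(C F H)

Iterating f from A gives A → E → B → G → D → A; that is the 5-cycle (A E B G D).
Continuing from each remaining unvisited element yields (A E B G D)(C F H).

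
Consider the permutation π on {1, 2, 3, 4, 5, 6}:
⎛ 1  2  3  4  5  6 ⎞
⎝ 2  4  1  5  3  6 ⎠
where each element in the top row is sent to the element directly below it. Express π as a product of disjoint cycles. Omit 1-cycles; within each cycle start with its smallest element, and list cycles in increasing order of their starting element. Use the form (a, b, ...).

(1, 2, 4, 5, 3)

From 1: 1 → 2 → 4 → 5 → 3 → 1, closing the cycle (1, 2, 4, 5, 3).
Repeating from the next unused element and collecting all non-trivial cycles gives (1, 2, 4, 5, 3).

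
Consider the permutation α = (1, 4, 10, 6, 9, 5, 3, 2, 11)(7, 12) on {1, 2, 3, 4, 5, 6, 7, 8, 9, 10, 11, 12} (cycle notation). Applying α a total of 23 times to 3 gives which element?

10

3 lies in the 9-cycle (1, 4, 10, 6, 9, 5, 3, 2, 11).
On a 9-cycle, α^9 is the identity, so α^23 = α^5 there (23 ≡ 5 mod 9).
Advancing 5 steps from 3: 3 → 2 → 11 → 1 → 4 → 10.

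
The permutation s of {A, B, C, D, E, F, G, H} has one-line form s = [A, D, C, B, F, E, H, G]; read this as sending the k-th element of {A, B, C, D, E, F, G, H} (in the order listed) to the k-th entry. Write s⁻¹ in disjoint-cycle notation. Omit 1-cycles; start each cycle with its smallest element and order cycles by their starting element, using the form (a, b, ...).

First write s in disjoint cycles: (B, D)(E, F)(G, H).
The inverse reverses every cycle; in canonical form, s⁻¹ = (B, D)(E, F)(G, H).

(B, D)(E, F)(G, H)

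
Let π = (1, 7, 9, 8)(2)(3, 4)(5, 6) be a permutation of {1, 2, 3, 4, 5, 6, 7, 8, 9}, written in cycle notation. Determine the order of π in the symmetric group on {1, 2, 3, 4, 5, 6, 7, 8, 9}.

The cycle type of π is (4, 2, 2, 1).
The order is lcm(4, 2, 2) = 4.

4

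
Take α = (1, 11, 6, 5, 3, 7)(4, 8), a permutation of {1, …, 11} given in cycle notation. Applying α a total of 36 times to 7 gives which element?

7 lies in the 6-cycle (1, 11, 6, 5, 3, 7).
Since the cycle has length 6, α^36 acts on it the same as α^0 (36 mod 6 = 0).
So α^36(7) = 7.

7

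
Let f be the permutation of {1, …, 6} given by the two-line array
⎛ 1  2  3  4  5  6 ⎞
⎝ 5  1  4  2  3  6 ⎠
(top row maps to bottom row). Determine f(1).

5

The entry below 1 in the array is 5, so f(1) = 5.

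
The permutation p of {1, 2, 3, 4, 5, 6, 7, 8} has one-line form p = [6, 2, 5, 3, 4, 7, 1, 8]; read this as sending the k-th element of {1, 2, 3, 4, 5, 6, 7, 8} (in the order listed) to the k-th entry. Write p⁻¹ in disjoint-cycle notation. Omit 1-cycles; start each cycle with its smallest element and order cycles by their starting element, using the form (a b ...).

The cycle decomposition of p is (1 6 7)(3 5 4).
Reversing each cycle (and rotating so the smallest element leads) gives p⁻¹ = (1 7 6)(3 4 5).

(1 7 6)(3 4 5)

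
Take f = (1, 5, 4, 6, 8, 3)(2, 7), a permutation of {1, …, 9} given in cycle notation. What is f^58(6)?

6 lies in the 6-cycle (1, 5, 4, 6, 8, 3).
On a 6-cycle, f^6 is the identity, so f^58 = f^4 there (58 ≡ 4 mod 6).
Stepping 4 places around the cycle: 6 → 8 → 3 → 1 → 5.

5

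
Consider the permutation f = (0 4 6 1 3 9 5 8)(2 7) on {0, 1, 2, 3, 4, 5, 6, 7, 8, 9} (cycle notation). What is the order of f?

8

The disjoint cycles have lengths 8, 2.
Since disjoint cycles commute, ord(f) = lcm(8, 2) = 8.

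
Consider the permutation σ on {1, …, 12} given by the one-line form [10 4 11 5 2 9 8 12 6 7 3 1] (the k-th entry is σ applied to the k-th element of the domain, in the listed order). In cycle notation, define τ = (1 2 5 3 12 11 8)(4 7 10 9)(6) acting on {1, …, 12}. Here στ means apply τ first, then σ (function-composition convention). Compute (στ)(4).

τ(4) = 7, then σ(7) = 8; composing gives (στ)(4) = 8.

8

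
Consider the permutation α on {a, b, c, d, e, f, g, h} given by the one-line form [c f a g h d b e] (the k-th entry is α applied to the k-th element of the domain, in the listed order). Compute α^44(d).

d

Tracing d → g → … returns to d after 4 steps, so d lies in a 4-cycle (b f d g).
Since the cycle has length 4, α^44 acts on it the same as α^0 (44 mod 4 = 0).
So α^44(d) = d.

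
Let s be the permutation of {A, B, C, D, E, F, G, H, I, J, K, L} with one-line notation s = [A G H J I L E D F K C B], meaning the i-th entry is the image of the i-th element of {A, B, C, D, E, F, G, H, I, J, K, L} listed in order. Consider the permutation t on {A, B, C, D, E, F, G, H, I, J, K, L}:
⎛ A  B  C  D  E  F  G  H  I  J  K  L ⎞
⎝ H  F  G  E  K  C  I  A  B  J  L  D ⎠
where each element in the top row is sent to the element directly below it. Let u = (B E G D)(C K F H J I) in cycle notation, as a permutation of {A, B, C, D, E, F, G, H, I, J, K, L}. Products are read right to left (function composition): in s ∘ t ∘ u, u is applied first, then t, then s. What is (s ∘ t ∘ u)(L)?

Chase L: u(L) = L; t(L) = D; s(D) = J. Hence (s ∘ t ∘ u)(L) = J.

J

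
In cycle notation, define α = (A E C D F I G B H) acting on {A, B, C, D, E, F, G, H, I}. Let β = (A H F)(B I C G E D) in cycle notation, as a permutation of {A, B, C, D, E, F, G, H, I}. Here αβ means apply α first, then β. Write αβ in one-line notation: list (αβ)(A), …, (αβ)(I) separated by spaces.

D F B A G C I H E

(αβ)(x) = β(α(x)). Computing each image: β(α(A)) = β(E) = D, β(α(B)) = β(H) = F, β(α(C)) = β(D) = B, β(α(D)) = β(F) = A, β(α(E)) = β(C) = G, β(α(F)) = β(I) = C, β(α(G)) = β(B) = I, β(α(H)) = β(A) = H, β(α(I)) = β(G) = E.
Hence αβ = [D F B A G C I H E].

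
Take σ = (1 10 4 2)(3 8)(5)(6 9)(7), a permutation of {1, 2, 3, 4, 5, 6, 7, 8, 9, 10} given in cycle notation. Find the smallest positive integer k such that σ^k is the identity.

The cycle type of σ is (4, 2, 2, 1, 1).
The order is lcm(4, 2, 2) = 4.

4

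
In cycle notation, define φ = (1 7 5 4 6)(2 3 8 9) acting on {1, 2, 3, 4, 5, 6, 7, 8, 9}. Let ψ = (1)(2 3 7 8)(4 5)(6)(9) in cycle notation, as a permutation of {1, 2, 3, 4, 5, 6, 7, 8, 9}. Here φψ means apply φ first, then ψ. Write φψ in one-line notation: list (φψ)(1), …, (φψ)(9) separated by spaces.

(φψ)(x) = ψ(φ(x)). Computing each image: ψ(φ(1)) = ψ(7) = 8, ψ(φ(2)) = ψ(3) = 7, ψ(φ(3)) = ψ(8) = 2, ψ(φ(4)) = ψ(6) = 6, ψ(φ(5)) = ψ(4) = 5, ψ(φ(6)) = ψ(1) = 1, ψ(φ(7)) = ψ(5) = 4, ψ(φ(8)) = ψ(9) = 9, ψ(φ(9)) = ψ(2) = 3.
Hence φψ = [8 7 2 6 5 1 4 9 3].

8 7 2 6 5 1 4 9 3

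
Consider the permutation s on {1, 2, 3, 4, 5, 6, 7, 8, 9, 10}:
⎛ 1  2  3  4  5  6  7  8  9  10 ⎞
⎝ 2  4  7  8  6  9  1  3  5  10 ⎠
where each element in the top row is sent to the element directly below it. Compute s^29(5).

9

Tracing 5 → 6 → … returns to 5 after 3 steps, so 5 lies in a 3-cycle (5, 6, 9).
On a 3-cycle, s^3 is the identity, so s^29 = s^2 there (29 ≡ 2 mod 3).
Advancing 2 steps from 5: 5 → 6 → 9.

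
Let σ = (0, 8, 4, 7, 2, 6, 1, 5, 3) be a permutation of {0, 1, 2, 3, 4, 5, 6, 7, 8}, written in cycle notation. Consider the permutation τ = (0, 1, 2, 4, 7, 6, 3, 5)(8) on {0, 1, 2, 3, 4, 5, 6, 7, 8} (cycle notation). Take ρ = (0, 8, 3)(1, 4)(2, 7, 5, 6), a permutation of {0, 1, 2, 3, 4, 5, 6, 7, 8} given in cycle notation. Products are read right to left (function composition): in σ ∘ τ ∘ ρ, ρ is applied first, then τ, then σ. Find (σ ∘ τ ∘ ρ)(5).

Apply the permutations in order: ρ(5) = 6, then τ(6) = 3, then σ(3) = 0. So (σ ∘ τ ∘ ρ)(5) = 0.

0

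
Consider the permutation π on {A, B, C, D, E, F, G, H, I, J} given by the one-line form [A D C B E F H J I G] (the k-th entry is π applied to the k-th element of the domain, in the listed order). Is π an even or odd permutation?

In disjoint-cycle form the cycle lengths are 3, 2, 1, 1, 1, 1, 1.
A cycle of length ℓ contributes ℓ−1 transpositions, so π is a product of 2 + 1 = 3 transpositions — odd.

odd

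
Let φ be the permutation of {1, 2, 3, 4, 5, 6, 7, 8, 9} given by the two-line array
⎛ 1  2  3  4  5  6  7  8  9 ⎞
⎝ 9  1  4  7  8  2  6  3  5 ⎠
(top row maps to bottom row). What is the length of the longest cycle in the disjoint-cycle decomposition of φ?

Decomposing into disjoint cycles gives (1 9 5 8 3 4 7 6 2); the longest has length 9.

9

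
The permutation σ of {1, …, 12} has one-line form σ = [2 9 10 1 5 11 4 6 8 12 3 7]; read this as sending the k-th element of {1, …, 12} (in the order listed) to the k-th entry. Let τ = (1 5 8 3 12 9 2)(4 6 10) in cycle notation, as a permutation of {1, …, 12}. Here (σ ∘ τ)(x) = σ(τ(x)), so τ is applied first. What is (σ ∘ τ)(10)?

(σ ∘ τ)(10) = σ(τ(10)). τ(10) = 4, then σ(4) = 1. So (σ ∘ τ)(10) = 1.

1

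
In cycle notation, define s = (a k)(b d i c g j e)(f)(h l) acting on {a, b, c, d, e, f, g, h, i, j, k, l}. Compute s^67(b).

g

b lies in the 7-cycle (b d i c g j e).
Powers repeat with period 7 on this cycle, and 67 mod 7 = 4, so s^67(b) = s^4(b).
Advancing 4 steps from b: b → d → i → c → g.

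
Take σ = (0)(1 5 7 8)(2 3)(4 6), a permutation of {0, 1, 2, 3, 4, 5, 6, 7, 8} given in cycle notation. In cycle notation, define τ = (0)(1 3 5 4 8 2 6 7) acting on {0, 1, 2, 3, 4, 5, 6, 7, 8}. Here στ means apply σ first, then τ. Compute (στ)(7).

σ(7) = 8, then τ(8) = 2; composing gives (στ)(7) = 2.

2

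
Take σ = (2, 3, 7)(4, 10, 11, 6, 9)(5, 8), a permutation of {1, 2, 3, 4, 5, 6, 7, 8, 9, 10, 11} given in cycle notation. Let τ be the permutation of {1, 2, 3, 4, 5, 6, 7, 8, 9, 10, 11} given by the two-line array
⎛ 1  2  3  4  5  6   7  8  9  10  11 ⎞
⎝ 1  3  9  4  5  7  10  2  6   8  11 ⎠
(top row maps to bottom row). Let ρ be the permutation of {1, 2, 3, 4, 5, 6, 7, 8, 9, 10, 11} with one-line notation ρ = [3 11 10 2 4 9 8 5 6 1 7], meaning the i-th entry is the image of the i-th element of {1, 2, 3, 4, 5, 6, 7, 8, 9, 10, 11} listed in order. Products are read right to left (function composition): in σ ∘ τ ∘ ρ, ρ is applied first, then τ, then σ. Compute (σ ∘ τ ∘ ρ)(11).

11

(σ ∘ τ ∘ ρ)(11) = σ(τ(ρ(11))). ρ(11) = 7, then τ(7) = 10, then σ(10) = 11, so the result is 11.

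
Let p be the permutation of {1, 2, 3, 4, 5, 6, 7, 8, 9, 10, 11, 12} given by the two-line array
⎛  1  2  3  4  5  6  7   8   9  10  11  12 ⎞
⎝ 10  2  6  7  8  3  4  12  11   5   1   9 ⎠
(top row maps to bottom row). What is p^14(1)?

1

Tracing 1 → 10 → … returns to 1 after 7 steps, so 1 lies in a 7-cycle (1 10 5 8 12 9 11).
On a 7-cycle, p^7 is the identity, so p^14 = p^0 there (14 ≡ 0 mod 7).
So p^14(1) = 1.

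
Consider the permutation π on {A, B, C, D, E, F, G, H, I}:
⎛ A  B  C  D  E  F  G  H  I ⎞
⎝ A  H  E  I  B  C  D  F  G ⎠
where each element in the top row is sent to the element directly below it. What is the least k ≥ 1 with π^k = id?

The disjoint-cycle form of π has cycle lengths 5, 3, 1.
The order is lcm(5, 3) = 15.

15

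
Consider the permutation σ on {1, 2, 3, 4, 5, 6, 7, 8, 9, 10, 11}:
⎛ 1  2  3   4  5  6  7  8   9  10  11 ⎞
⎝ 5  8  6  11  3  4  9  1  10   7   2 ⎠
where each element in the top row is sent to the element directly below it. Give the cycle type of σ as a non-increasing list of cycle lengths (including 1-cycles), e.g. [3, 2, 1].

[8, 3]

The disjoint cycles are (1, 5, 3, 6, 4, 11, 2, 8)(7, 9, 10), with lengths 8, 3 in non-increasing order.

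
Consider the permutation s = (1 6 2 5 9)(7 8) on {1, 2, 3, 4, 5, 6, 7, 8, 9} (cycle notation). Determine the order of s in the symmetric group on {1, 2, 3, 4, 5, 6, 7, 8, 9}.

10

The disjoint cycles have lengths 5, 2, 1, 1.
The order of s is the least common multiple of its cycle lengths: lcm(5, 2) = 10.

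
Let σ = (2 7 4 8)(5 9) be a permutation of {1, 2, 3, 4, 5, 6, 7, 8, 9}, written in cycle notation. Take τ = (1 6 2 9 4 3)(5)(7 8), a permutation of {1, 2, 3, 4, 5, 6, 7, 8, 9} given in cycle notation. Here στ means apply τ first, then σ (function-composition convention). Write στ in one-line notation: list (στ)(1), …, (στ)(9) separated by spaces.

(στ)(x) = σ(τ(x)). Computing each image: σ(τ(1)) = σ(6) = 6, σ(τ(2)) = σ(9) = 5, σ(τ(3)) = σ(1) = 1, σ(τ(4)) = σ(3) = 3, σ(τ(5)) = σ(5) = 9, σ(τ(6)) = σ(2) = 7, σ(τ(7)) = σ(8) = 2, σ(τ(8)) = σ(7) = 4, σ(τ(9)) = σ(4) = 8.
Hence στ = [6 5 1 3 9 7 2 4 8].

6 5 1 3 9 7 2 4 8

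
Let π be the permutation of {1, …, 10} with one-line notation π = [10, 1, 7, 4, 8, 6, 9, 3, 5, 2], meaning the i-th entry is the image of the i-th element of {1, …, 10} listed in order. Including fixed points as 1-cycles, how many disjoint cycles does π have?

4

The cycle decomposition is (1 10 2)(3 7 9 5 8)(4)(6), which has 4 cycles (counting 1-cycles).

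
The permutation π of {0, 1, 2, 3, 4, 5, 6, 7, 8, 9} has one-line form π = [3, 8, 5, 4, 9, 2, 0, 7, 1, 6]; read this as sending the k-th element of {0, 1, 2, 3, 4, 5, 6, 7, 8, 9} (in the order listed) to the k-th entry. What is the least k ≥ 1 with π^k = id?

10

Writing π as disjoint cycles, the cycle lengths are 5, 2, 2, 1.
The order is lcm(5, 2, 2) = 10.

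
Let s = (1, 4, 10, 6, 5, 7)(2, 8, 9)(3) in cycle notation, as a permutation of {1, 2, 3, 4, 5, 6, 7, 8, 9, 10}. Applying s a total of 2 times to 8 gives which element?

2

8 lies in the 3-cycle (2, 8, 9).
Advancing 2 steps from 8: 8 → 9 → 2.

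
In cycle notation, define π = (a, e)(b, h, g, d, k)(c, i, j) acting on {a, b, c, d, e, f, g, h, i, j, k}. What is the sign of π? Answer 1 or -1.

-1

The cycle lengths are 5, 3, 2, 1.
A cycle of length ℓ contributes ℓ−1 transpositions, so π is a product of 4 + 2 + 1 = 7 transpositions — odd.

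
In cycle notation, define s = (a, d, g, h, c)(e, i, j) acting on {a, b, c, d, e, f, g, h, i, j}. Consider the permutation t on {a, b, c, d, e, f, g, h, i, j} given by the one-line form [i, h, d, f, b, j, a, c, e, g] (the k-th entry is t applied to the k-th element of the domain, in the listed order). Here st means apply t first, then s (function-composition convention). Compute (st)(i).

(st)(i) = s(t(i)). t(i) = e, then s(e) = i. So (st)(i) = i.

i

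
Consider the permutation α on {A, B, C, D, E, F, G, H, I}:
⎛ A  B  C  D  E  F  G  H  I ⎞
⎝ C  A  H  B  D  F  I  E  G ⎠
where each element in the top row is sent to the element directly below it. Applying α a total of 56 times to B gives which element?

C

Tracing B → A → … returns to B after 6 steps, so B lies in a 6-cycle (A C H E D B).
On a 6-cycle, α^6 is the identity, so α^56 = α^2 there (56 ≡ 2 mod 6).
Advancing 2 steps from B: B → A → C.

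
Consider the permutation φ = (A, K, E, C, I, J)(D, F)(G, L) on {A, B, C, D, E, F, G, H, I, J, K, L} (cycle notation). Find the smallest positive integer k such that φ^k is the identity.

6

The disjoint cycles have lengths 6, 2, 2, 1, 1.
Since disjoint cycles commute, ord(φ) = lcm(6, 2, 2) = 6.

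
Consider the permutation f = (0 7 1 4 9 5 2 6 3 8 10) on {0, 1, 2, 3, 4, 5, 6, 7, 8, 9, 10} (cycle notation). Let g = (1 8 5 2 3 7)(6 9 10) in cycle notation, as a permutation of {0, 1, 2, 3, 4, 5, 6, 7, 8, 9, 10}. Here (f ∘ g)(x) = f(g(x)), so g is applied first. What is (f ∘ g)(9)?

(f ∘ g)(9) = f(g(9)). g(9) = 10, then f(10) = 0. So (f ∘ g)(9) = 0.

0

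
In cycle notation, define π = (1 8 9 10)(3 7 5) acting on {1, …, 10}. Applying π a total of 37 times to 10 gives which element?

1

10 lies in the 4-cycle (1 8 9 10).
Powers repeat with period 4 on this cycle, and 37 mod 4 = 1, so π^37(10) = π^1(10).
Stepping 1 place around the cycle: 10 → 1.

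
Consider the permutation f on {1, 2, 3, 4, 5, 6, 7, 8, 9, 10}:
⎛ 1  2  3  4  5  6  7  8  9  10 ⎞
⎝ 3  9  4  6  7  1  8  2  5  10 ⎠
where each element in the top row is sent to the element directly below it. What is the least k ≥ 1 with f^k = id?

Decomposing into disjoint cycles gives cycle lengths 5, 4, 1.
Since disjoint cycles commute, ord(f) = lcm(5, 4) = 20.

20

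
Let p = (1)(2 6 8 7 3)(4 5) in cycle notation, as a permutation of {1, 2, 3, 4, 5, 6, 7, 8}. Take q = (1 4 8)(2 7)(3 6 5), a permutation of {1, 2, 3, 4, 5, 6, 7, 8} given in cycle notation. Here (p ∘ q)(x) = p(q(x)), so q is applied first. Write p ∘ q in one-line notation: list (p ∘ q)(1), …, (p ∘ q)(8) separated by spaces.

5 3 8 7 2 4 6 1

(p ∘ q)(x) = p(q(x)). Computing each image: p(q(1)) = p(4) = 5, p(q(2)) = p(7) = 3, p(q(3)) = p(6) = 8, p(q(4)) = p(8) = 7, p(q(5)) = p(3) = 2, p(q(6)) = p(5) = 4, p(q(7)) = p(2) = 6, p(q(8)) = p(1) = 1.
Hence p ∘ q = [5 3 8 7 2 4 6 1].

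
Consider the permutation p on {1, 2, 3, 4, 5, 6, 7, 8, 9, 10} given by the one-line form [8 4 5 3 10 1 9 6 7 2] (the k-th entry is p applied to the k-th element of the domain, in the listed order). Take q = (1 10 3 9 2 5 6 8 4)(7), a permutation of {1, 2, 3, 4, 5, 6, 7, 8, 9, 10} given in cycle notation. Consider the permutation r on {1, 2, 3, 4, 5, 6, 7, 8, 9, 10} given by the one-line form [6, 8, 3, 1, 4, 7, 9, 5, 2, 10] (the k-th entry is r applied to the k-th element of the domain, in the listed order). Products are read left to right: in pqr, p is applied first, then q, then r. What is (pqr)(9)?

9

Chase 9: p(9) = 7; q(7) = 7; r(7) = 9. Hence (pqr)(9) = 9.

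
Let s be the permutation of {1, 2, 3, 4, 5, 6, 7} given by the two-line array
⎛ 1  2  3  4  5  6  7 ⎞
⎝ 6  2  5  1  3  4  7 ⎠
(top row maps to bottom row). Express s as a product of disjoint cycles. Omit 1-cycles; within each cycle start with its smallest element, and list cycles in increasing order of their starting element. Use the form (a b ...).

(1 6 4)(3 5)

From 1: 1 → 6 → 4 → 1, closing the cycle (1 6 4).
Repeating from the next unused element and collecting all non-trivial cycles gives (1 6 4)(3 5).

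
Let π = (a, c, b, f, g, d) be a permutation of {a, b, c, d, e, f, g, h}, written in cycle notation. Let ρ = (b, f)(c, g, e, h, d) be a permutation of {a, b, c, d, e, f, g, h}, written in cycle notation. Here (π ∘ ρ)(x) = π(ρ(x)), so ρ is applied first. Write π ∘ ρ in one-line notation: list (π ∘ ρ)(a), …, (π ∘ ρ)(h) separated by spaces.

c g d b h f e a

For each element, apply ρ then π: a → a → c; b → f → g; c → g → d; d → c → b; e → h → h; f → b → f; g → e → e; h → d → a.
So π ∘ ρ in one-line form is c g d b h f e a.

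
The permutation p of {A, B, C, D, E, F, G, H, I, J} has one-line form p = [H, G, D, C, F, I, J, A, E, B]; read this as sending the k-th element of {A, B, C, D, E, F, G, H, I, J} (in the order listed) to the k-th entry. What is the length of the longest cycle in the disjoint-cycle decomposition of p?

Decomposing into disjoint cycles gives (A H)(B G J)(C D)(E F I); the longest has length 3.

3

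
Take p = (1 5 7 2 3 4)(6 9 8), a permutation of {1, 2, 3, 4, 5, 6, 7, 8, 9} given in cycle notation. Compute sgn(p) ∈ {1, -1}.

-1

The cycle lengths are 6, 3.
A cycle of length ℓ contributes ℓ−1 transpositions, so p is a product of 5 + 2 = 7 transpositions — odd.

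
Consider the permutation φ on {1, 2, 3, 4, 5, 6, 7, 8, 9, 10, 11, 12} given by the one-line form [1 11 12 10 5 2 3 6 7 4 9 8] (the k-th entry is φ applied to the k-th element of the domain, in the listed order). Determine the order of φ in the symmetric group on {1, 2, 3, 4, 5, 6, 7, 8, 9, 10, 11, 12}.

The disjoint-cycle form of φ has cycle lengths 8, 2, 1, 1.
Since disjoint cycles commute, ord(φ) = lcm(8, 2) = 8.

8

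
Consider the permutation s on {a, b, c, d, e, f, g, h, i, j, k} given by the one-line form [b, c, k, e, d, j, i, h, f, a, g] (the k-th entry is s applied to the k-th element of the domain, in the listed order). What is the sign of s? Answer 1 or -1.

In disjoint-cycle form the cycle lengths are 8, 2, 1.
A cycle is odd iff its length is even; s has 2 even-length cycles, so sgn(s) = (−1)^2 and s is even.

1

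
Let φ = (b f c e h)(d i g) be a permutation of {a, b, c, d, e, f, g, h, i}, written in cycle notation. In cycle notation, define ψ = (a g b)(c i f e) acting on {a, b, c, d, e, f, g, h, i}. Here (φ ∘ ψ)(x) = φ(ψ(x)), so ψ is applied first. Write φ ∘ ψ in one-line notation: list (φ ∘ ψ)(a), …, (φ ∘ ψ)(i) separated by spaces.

Chase each element through ψ then φ: a → g → d; b → a → a; c → i → g; d → d → i; e → c → e; f → e → h; g → b → f; h → h → b; i → f → c.
So φ ∘ ψ in one-line form is d a g i e h f b c.

d a g i e h f b c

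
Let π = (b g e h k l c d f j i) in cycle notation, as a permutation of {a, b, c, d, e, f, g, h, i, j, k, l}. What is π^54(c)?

l

c lies in the 11-cycle (b g e h k l c d f j i).
Powers repeat with period 11 on this cycle, and 54 mod 11 = 10, so π^54(c) = π^10(c).
Advancing 10 steps from c: c → d → f → j → i → b → g → e → h → k → l.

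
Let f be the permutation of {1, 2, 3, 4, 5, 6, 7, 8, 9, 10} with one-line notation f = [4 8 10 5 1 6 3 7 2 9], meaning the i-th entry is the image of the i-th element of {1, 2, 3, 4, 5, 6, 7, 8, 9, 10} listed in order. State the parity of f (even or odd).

odd

In disjoint-cycle form the cycle lengths are 6, 3, 1.
A cycle of length ℓ contributes ℓ−1 transpositions, so f is a product of 5 + 2 = 7 transpositions — odd.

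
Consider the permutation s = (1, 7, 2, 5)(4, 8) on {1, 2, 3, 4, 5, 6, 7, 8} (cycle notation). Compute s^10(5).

7

5 lies in the 4-cycle (1, 7, 2, 5).
Powers repeat with period 4 on this cycle, and 10 mod 4 = 2, so s^10(5) = s^2(5).
Advancing 2 steps from 5: 5 → 1 → 7.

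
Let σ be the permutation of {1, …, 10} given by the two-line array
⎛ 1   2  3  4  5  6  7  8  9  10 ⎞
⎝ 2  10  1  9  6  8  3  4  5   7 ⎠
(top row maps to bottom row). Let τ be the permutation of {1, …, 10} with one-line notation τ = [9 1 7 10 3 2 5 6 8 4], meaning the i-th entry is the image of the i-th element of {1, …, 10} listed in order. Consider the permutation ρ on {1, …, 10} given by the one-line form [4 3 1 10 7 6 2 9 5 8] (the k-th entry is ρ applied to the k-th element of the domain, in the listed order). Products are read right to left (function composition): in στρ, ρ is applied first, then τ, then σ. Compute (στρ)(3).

5

(στρ)(3) = σ(τ(ρ(3))). ρ(3) = 1, then τ(1) = 9, then σ(9) = 5, so the result is 5.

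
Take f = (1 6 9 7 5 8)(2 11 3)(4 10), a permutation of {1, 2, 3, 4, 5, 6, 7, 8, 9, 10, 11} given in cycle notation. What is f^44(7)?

7 lies in the 6-cycle (1 6 9 7 5 8).
Powers repeat with period 6 on this cycle, and 44 mod 6 = 2, so f^44(7) = f^2(7).
Stepping 2 places around the cycle: 7 → 5 → 8.

8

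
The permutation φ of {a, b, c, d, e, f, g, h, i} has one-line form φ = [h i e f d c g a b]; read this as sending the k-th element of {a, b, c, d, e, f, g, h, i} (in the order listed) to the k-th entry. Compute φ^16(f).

f

Tracing f → c → … returns to f after 4 steps, so f lies in a 4-cycle (c, e, d, f).
Since the cycle has length 4, φ^16 acts on it the same as φ^0 (16 mod 4 = 0).
So φ^16(f) = f.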